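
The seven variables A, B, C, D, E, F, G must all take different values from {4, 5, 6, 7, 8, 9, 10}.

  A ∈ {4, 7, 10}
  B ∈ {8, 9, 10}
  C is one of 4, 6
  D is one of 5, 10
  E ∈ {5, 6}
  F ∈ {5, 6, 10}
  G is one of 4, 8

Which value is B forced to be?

9

Among the 7 variables, 7 fits only A (and all 7 values in {4, 5, 6, 7, 8, 9, 10} must be used), so A = 7.
The 6 still-open variables together cover exactly {4, 5, 6, 8, 9, 10} — 6 values for 6 variables — and 9 appears only in B's list, so B = 9.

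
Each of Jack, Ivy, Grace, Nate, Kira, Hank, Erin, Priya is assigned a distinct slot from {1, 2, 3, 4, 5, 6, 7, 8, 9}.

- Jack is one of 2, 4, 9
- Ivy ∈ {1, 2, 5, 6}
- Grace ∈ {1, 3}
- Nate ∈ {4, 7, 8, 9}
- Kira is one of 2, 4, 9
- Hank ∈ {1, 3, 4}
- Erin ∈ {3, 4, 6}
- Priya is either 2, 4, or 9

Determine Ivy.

Jack, Kira, Priya between them cover only {2, 4, 9} — a naked triple. Remove those values from Ivy, Nate, Hank, Erin.
The 2 variables Grace and Hank are confined to {1, 3}, which locks those values in; drop them from Ivy, Erin.
Erin must be 6 (only option left). So Ivy can't be 6.
So Ivy = 5.

5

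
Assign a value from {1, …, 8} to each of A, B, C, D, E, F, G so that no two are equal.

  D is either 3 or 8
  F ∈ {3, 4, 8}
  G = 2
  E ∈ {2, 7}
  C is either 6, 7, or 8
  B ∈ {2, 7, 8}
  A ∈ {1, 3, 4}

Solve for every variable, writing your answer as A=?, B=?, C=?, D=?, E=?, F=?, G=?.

A=1, B=8, C=6, D=3, E=7, F=4, G=2

G has just one choice, so G = 2. Strike 2 from B, E.
E's domain is down to {7}, so E = 7. Eliminate 7 elsewhere: B, C.
That leaves B = 8. Eliminate 8 elsewhere: C, D, F.
That leaves C = 6.
That leaves D = 3. So A, F can't be 3.
F's domain is down to {4}, so F = 4. Remove 4 from A.
A has just one choice, so A = 1.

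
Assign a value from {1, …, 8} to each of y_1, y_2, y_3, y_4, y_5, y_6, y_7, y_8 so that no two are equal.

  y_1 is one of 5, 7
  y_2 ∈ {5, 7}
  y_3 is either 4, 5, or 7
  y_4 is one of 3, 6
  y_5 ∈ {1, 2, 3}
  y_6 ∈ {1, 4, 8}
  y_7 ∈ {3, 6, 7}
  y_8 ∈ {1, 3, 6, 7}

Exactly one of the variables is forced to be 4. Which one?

y_3

The 8 variables draw from only 8 values {1, 2, 3, 4, 5, 6, 7, 8}, so each is used; only y_5 can be 2, hence y_5 = 2.
The 7 still-open variables draw from only 7 values {1, 3, 4, 5, 6, 7, 8}, so each is used; only y_6 can be 8, hence y_6 = 8.
Among the 6 still-open variables, 1 fits only y_8 (and all 6 values in {1, 3, 4, 5, 6, 7} must be used), so y_8 = 1.
The 5 still-open variables draw from only 5 values {3, 4, 5, 6, 7}, so each is used; only y_3 can be 4, hence y_3 = 4.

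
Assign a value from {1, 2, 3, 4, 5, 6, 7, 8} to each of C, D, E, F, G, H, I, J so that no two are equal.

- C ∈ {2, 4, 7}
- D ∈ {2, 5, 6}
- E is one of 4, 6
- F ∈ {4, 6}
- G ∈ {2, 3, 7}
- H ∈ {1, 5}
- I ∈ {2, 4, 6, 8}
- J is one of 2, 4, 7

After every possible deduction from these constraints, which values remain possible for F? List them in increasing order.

4, 6

The 8 variables together cover exactly {1, 2, 3, 4, 5, 6, 7, 8} — 8 values for 8 variables — and 1 appears only in H's list, so H = 1.
The 7 still-open variables draw from only 7 values {2, 3, 4, 5, 6, 7, 8}, so each is used; only G can be 3, hence G = 3.
The 6 still-open variables together cover exactly {2, 4, 5, 6, 7, 8} — 6 values for 6 variables — and 5 appears only in D's list, so D = 5.
The 5 still-open variables together cover exactly {2, 4, 6, 7, 8} — 5 values for 5 variables — and 8 appears only in I's list, so I = 8.
E and F share exactly the 2 values {4, 6}; by pigeonhole those values go to them, so strike 4, 6 from C, J.
No further eliminations apply; F can still be any of 4, 6.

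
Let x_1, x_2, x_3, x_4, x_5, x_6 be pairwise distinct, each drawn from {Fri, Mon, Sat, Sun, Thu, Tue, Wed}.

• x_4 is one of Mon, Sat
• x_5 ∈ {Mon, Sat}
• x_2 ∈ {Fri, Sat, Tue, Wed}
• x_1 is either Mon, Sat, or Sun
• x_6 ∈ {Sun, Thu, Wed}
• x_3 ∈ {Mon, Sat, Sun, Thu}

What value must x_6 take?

Wed

x_4 and x_5 between them cover only {Mon, Sat} — a naked pair. Remove those values from x_1, x_2, x_3.
x_1 must be Sun (only option left). Strike Sun from x_3, x_6.
x_3's domain is down to {Thu}, so x_3 = Thu. Remove Thu from x_6.
So x_6 = Wed.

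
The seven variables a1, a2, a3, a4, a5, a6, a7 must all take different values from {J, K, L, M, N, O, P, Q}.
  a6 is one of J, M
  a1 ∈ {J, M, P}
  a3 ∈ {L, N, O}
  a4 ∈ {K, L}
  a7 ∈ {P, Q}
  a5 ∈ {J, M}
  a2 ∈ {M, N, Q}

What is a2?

a5 and a6 between them cover only {J, M} — a naked pair. Remove those values from a1, a2.
a1 must be P (only option left). So a7 can't be P.
a7's domain is down to {Q}, so a7 = Q. Strike Q from a2.
So a2 = N.

N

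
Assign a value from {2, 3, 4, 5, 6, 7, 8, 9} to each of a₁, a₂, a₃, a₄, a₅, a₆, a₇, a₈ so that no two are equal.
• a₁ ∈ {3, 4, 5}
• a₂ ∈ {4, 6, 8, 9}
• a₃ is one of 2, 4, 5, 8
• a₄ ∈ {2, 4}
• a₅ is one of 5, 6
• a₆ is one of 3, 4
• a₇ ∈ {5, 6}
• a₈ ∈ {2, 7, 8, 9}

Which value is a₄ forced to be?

2

The 8 variables draw from only 8 values {2, 3, 4, 5, 6, 7, 8, 9}, so each is used; only a₈ can be 7, hence a₈ = 7.
Among the 7 still-open variables, 9 fits only a₂ (and all 7 values in {2, 3, 4, 5, 6, 8, 9} must be used), so a₂ = 9.
The 6 still-open variables draw from only 6 values {2, 3, 4, 5, 6, 8}, so each is used; only a₃ can be 8, hence a₃ = 8.
The 5 still-open variables together cover exactly {2, 3, 4, 5, 6} — 5 values for 5 variables — and 2 appears only in a₄'s list, so a₄ = 2.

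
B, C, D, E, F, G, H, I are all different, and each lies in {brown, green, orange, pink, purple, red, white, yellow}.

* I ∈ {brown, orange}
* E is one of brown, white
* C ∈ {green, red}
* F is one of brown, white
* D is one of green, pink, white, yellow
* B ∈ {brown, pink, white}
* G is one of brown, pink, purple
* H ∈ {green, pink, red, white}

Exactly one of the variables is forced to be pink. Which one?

The 8 variables draw from only 8 values {brown, green, orange, pink, purple, red, white, yellow}, so each is used; only I can be orange, hence I = orange.
The 7 still-open variables together cover exactly {brown, green, pink, purple, red, white, yellow} — 7 values for 7 variables — and purple appears only in G's list, so G = purple.
Among the 6 still-open variables, yellow fits only D (and all 6 values in {brown, green, pink, red, white, yellow} must be used), so D = yellow.
E and F share exactly the 2 values {brown, white}; by pigeonhole those values go to them, so strike brown, white from B, H.
So pink goes to B.

B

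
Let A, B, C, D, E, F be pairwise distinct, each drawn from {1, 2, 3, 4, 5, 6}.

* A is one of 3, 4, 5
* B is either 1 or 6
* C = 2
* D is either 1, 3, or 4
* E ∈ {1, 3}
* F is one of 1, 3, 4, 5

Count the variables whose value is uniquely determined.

2

C must be 2 (only option left).
The 5 still-open variables draw from only 5 values {1, 3, 4, 5, 6}, so each is used; only B can be 6, hence B = 6.
Determined: B=6, C=2. The other variables each still have more than one consistent value. That makes 2.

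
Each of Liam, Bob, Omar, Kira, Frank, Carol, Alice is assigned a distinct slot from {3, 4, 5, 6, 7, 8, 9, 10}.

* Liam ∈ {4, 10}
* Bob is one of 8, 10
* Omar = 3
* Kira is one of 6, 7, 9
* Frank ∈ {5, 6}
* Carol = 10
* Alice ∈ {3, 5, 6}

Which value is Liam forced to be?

4

Omar has just one choice, so Omar = 3. Strike 3 from Alice.
Carol's domain is down to {10}, so Carol = 10. Remove 10 from Liam, Bob.
So Liam = 4.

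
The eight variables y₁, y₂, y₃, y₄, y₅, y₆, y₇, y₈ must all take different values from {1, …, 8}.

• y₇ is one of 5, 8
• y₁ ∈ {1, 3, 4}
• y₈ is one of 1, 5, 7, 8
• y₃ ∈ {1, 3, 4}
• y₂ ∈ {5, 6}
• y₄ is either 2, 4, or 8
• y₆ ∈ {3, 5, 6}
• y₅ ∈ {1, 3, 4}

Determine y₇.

Among the 8 variables, 2 fits only y₄ (and all 8 values in {1, 2, 3, 4, 5, 6, 7, 8} must be used), so y₄ = 2.
The 7 still-open variables together cover exactly {1, 3, 4, 5, 6, 7, 8} — 7 values for 7 variables — and 7 appears only in y₈'s list, so y₈ = 7.
Among the 6 still-open variables, 8 fits only y₇ (and all 6 values in {1, 3, 4, 5, 6, 8} must be used), so y₇ = 8.

8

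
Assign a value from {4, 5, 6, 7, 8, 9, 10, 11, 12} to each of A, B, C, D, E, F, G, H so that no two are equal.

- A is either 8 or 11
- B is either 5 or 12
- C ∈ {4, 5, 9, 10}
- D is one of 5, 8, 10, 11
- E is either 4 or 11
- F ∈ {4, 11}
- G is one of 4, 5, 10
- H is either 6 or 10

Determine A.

The 8 variables together cover exactly {4, 5, 6, 8, 9, 10, 11, 12} — 8 values for 8 variables — and 6 appears only in H's list, so H = 6.
The 7 still-open variables draw from only 7 values {4, 5, 8, 9, 10, 11, 12}, so each is used; only C can be 9, hence C = 9.
The 6 still-open variables together cover exactly {4, 5, 8, 10, 11, 12} — 6 values for 6 variables — and 12 appears only in B's list, so B = 12.
The 2 variables E and F are confined to {4, 11}, which locks those values in; drop them from A, D, G.
So A = 8.

8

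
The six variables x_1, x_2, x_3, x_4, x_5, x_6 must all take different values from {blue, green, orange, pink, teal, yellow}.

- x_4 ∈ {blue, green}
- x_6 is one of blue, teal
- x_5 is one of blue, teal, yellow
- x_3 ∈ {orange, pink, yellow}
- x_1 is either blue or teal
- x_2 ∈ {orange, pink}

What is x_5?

yellow

The 6 variables draw from only 6 values {blue, green, orange, pink, teal, yellow}, so each is used; only x_4 can be green, hence x_4 = green.
The 2 variables x_1 and x_6 are confined to {blue, teal}, which locks those values in; drop them from x_5.
So x_5 = yellow.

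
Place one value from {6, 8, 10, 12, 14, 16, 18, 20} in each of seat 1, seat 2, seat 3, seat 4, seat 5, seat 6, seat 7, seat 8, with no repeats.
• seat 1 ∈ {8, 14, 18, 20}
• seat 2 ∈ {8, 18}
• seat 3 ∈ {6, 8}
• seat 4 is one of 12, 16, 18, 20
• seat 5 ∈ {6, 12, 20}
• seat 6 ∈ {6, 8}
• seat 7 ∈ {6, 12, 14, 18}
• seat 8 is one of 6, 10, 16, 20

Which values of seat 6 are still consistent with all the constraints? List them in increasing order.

The 8 variables together cover exactly {6, 8, 10, 12, 14, 16, 18, 20} — 8 values for 8 variables — and 10 appears only in seat 8's list, so seat 8 = 10.
The 7 still-open variables draw from only 7 values {6, 8, 12, 14, 16, 18, 20}, so each is used; only seat 4 can be 16, hence seat 4 = 16.
The 2 variables seat 3 and seat 6 are confined to {6, 8}, which locks those values in; drop them from seat 1, seat 2, seat 5, seat 7.
That leaves seat 2 = 18. So seat 1, seat 7 can't be 18.
No further eliminations apply; seat 6 can still be any of 6, 8.

6, 8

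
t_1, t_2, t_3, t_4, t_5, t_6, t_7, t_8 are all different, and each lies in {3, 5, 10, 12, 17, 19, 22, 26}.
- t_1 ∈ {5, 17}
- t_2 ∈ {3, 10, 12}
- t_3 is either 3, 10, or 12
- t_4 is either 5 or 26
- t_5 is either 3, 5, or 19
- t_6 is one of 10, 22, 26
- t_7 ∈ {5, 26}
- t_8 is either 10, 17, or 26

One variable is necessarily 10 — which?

t_8

The 8 variables together cover exactly {3, 5, 10, 12, 17, 19, 22, 26} — 8 values for 8 variables — and 19 appears only in t_5's list, so t_5 = 19.
The 7 still-open variables together cover exactly {3, 5, 10, 12, 17, 22, 26} — 7 values for 7 variables — and 22 appears only in t_6's list, so t_6 = 22.
t_4 and t_7 between them cover only {5, 26} — a naked pair. Remove those values from t_1, t_8.
That leaves t_1 = 17. So t_8 can't be 17.
So 10 goes to t_8.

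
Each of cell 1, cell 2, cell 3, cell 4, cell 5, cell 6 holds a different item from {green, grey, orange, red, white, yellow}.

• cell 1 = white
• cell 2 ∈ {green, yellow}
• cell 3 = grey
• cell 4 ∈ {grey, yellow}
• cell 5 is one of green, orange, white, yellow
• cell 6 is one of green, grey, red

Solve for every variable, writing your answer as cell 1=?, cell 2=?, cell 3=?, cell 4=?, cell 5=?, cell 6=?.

cell 1's domain is down to {white}, so cell 1 = white. Remove white from cell 5.
cell 3 must be grey (only option left). Eliminate grey elsewhere: cell 4, cell 6.
That leaves cell 4 = yellow. Remove yellow from cell 2, cell 5.
That leaves cell 2 = green. Remove green from cell 5, cell 6.
cell 5 must be orange (only option left).
cell 6 has just one choice, so cell 6 = red.

cell 1=white, cell 2=green, cell 3=grey, cell 4=yellow, cell 5=orange, cell 6=red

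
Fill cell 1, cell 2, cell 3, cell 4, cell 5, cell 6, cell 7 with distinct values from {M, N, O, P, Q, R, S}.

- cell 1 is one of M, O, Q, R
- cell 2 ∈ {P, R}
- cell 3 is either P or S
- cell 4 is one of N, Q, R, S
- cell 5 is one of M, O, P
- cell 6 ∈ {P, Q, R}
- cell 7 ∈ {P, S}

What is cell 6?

Q

The 7 variables together cover exactly {M, N, O, P, Q, R, S} — 7 values for 7 variables — and N appears only in cell 4's list, so cell 4 = N.
cell 3 and cell 7 share exactly the 2 values {P, S}; by pigeonhole those values go to them, so strike P, S from cell 2, cell 5, cell 6.
cell 2's domain is down to {R}, so cell 2 = R. So cell 1, cell 6 can't be R.
So cell 6 = Q.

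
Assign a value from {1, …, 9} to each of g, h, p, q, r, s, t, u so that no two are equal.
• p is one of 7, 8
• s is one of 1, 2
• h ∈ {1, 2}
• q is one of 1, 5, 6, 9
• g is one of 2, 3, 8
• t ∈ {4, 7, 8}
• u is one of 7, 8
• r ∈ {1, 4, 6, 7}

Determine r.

h and s share exactly the 2 values {1, 2}; by pigeonhole those values go to them, so strike 1, 2 from g, q, r.
p and u between them cover only {7, 8} — a naked pair. Remove those values from g, r, t.
That leaves g = 3.
t's domain is down to {4}, so t = 4. Remove 4 from r.
So r = 6.

6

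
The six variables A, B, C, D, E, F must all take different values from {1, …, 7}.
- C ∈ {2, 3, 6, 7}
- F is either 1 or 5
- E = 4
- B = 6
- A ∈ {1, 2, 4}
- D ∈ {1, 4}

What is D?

1

B has just one choice, so B = 6. So C can't be 6.
E has just one choice, so E = 4. Remove 4 from A, D.
So D = 1.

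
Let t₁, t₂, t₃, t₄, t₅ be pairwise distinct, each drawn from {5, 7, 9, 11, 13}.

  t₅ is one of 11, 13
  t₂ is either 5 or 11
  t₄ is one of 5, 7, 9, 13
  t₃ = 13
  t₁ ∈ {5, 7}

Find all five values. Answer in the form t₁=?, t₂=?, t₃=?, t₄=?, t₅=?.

t₁=7, t₂=5, t₃=13, t₄=9, t₅=11

t₃ has just one choice, so t₃ = 13. Strike 13 from t₄, t₅.
t₅ has just one choice, so t₅ = 11. Eliminate 11 elsewhere: t₂.
t₂ must be 5 (only option left). Strike 5 from t₁, t₄.
t₁'s domain is down to {7}, so t₁ = 7. Remove 7 from t₄.
t₄ must be 9 (only option left).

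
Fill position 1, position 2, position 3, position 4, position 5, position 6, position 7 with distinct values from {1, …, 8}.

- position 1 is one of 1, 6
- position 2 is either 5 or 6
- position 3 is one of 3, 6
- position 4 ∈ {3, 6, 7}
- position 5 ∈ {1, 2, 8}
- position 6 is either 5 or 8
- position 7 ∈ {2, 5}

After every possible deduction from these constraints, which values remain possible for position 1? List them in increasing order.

Among the 7 variables, 7 fits only position 4 (and all 7 values in {1, 2, 3, 5, 6, 7, 8} must be used), so position 4 = 7.
The 6 still-open variables together cover exactly {1, 2, 3, 5, 6, 8} — 6 values for 6 variables — and 3 appears only in position 3's list, so position 3 = 3.
No further eliminations apply; position 1 can still be any of 1, 6.

1, 6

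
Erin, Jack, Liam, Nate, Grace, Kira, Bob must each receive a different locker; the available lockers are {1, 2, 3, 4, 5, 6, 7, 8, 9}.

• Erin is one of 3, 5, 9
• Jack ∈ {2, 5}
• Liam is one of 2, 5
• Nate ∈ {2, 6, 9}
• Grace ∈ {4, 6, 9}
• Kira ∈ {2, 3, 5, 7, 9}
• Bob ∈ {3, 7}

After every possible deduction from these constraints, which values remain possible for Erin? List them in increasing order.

3, 9

The 7 variables together cover exactly {2, 3, 4, 5, 6, 7, 9} — 7 values for 7 variables — and 4 appears only in Grace's list, so Grace = 4.
The 6 still-open variables together cover exactly {2, 3, 5, 6, 7, 9} — 6 values for 6 variables — and 6 appears only in Nate's list, so Nate = 6.
The 2 variables Jack and Liam are confined to {2, 5}, which locks those values in; drop them from Erin, Kira.
No further eliminations apply; Erin can still be any of 3, 9.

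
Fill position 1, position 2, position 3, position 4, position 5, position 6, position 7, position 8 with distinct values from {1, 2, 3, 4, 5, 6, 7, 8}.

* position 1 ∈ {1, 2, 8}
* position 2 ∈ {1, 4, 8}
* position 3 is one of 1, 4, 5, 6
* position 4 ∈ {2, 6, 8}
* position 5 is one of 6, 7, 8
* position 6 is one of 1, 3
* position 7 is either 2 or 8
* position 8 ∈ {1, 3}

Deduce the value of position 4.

6

The 8 variables draw from only 8 values {1, 2, 3, 4, 5, 6, 7, 8}, so each is used; only position 3 can be 5, hence position 3 = 5.
Among the 7 still-open variables, 4 fits only position 2 (and all 7 values in {1, 2, 3, 4, 6, 7, 8} must be used), so position 2 = 4.
Among the 6 still-open variables, 7 fits only position 5 (and all 6 values in {1, 2, 3, 6, 7, 8} must be used), so position 5 = 7.
Among the 5 still-open variables, 6 fits only position 4 (and all 5 values in {1, 2, 3, 6, 8} must be used), so position 4 = 6.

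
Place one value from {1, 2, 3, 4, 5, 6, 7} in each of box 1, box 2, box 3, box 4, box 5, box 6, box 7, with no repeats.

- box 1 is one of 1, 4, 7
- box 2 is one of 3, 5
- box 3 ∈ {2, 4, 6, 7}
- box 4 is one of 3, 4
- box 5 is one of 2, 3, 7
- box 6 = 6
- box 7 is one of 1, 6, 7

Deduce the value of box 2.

5

box 6's domain is down to {6}, so box 6 = 6. Eliminate 6 elsewhere: box 3, box 7.
The 6 still-open variables draw from only 6 values {1, 2, 3, 4, 5, 7}, so each is used; only box 2 can be 5, hence box 2 = 5.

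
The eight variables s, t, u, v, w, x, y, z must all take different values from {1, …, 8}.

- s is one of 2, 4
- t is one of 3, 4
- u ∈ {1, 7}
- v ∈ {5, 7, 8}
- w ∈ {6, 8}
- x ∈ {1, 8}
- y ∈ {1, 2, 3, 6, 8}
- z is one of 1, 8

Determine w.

The 8 variables draw from only 8 values {1, 2, 3, 4, 5, 6, 7, 8}, so each is used; only v can be 5, hence v = 5.
The 7 still-open variables together cover exactly {1, 2, 3, 4, 6, 7, 8} — 7 values for 7 variables — and 7 appears only in u's list, so u = 7.
The 2 variables x and z are confined to {1, 8}, which locks those values in; drop them from w, y.
So w = 6.

6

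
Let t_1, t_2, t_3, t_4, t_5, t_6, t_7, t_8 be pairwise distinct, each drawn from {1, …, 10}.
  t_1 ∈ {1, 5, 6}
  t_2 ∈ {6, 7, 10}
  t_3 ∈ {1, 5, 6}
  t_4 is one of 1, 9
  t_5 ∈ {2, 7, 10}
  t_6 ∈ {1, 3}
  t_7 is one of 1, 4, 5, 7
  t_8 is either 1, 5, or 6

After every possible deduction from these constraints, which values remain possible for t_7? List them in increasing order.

4, 7

t_1, t_3, t_8 share exactly the 3 values {1, 5, 6}; by pigeonhole those values go to them, so strike 1, 5, 6 from t_2, t_4, t_6, t_7.
t_4 must be 9 (only option left).
t_6 must be 3 (only option left).
No further eliminations apply; t_7 can still be any of 4, 7.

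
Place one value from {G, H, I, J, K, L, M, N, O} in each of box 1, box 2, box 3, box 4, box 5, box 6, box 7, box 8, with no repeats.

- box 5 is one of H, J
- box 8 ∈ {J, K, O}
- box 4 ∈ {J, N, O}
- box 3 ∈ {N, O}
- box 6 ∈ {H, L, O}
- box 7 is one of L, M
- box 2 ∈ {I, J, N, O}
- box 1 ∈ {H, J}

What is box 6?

The 8 variables draw from only 8 values {H, I, J, K, L, M, N, O}, so each is used; only box 2 can be I, hence box 2 = I.
Among the 7 still-open variables, K fits only box 8 (and all 7 values in {H, J, K, L, M, N, O} must be used), so box 8 = K.
The 6 still-open variables draw from only 6 values {H, J, L, M, N, O}, so each is used; only box 7 can be M, hence box 7 = M.
The 5 still-open variables together cover exactly {H, J, L, N, O} — 5 values for 5 variables — and L appears only in box 6's list, so box 6 = L.

L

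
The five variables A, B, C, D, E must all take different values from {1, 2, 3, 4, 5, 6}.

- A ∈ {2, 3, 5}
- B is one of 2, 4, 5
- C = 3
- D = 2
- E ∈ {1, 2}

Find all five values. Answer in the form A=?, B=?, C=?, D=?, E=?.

A=5, B=4, C=3, D=2, E=1

C must be 3 (only option left). Strike 3 from A.
D has just one choice, so D = 2. So A, B, E can't be 2.
That leaves E = 1.
A must be 5 (only option left). Remove 5 from B.
B's domain is down to {4}, so B = 4.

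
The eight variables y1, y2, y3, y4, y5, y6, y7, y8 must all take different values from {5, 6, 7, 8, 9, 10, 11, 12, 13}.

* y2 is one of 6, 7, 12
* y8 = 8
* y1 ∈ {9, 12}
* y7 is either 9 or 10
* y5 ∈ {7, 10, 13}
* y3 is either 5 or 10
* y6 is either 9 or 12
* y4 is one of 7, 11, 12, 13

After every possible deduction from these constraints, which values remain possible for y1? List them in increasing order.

9, 12

y8's domain is down to {8}, so y8 = 8.
y1 and y6 between them cover only {9, 12} — a naked pair. Remove those values from y2, y4, y7.
y7 has just one choice, so y7 = 10. Strike 10 from y3, y5.
That leaves y3 = 5.
No further eliminations apply; y1 can still be any of 9, 12.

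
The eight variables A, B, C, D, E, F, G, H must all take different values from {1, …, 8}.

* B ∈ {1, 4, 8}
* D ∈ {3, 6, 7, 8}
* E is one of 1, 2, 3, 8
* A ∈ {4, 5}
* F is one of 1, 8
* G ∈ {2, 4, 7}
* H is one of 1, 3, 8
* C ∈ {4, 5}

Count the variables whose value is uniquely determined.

Among the 8 variables, 6 fits only D (and all 8 values in {1, 2, 3, 4, 5, 6, 7, 8} must be used), so D = 6.
The 7 still-open variables draw from only 7 values {1, 2, 3, 4, 5, 7, 8}, so each is used; only G can be 7, hence G = 7.
The 6 still-open variables draw from only 6 values {1, 2, 3, 4, 5, 8}, so each is used; only E can be 2, hence E = 2.
The 5 still-open variables together cover exactly {1, 3, 4, 5, 8} — 5 values for 5 variables — and 3 appears only in H's list, so H = 3.
The 2 variables A and C are confined to {4, 5}, which locks those values in; drop them from B.
Determined: D=6, E=2, G=7, H=3. The other variables each still have more than one consistent value. That makes 4.

4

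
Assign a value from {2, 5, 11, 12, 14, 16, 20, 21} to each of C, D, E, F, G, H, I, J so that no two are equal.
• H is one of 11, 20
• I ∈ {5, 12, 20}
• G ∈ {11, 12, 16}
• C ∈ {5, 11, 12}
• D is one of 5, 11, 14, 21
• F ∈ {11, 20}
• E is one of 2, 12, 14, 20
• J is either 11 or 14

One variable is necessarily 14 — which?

The 8 variables draw from only 8 values {2, 5, 11, 12, 14, 16, 20, 21}, so each is used; only E can be 2, hence E = 2.
Among the 7 still-open variables, 16 fits only G (and all 7 values in {5, 11, 12, 14, 16, 20, 21} must be used), so G = 16.
The 6 still-open variables together cover exactly {5, 11, 12, 14, 20, 21} — 6 values for 6 variables — and 21 appears only in D's list, so D = 21.
The 5 still-open variables together cover exactly {5, 11, 12, 14, 20} — 5 values for 5 variables — and 14 appears only in J's list, so J = 14.

J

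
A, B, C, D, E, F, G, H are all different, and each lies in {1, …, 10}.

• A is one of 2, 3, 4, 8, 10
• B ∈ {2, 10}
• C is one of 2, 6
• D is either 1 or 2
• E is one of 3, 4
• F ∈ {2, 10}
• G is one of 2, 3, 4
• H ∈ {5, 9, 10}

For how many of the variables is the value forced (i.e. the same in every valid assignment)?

3

B and F share exactly the 2 values {2, 10}; by pigeonhole those values go to them, so strike 2, 10 from A, C, D, G, H.
C must be 6 (only option left).
That leaves D = 1.
The 2 variables E and G are confined to {3, 4}, which locks those values in; drop them from A.
That leaves A = 8.
Determined: A=8, C=6, D=1. The other variables each still have more than one consistent value. That makes 3.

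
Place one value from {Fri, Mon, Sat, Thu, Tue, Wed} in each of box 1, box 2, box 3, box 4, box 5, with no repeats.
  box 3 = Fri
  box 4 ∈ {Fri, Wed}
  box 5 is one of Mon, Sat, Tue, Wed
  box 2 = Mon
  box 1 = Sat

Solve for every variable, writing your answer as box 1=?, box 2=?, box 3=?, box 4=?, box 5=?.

box 1=Sat, box 2=Mon, box 3=Fri, box 4=Wed, box 5=Tue

box 1 must be Sat (only option left). So box 5 can't be Sat.
That leaves box 2 = Mon. Eliminate Mon elsewhere: box 5.
box 3 must be Fri (only option left). Strike Fri from box 4.
box 4 must be Wed (only option left). Eliminate Wed elsewhere: box 5.
box 5 must be Tue (only option left).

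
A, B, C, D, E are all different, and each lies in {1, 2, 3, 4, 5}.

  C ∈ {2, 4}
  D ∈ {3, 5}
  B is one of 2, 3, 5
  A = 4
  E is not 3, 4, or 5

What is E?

A must be 4 (only option left). Remove 4 from C.
C's domain is down to {2}, so C = 2. So B, E can't be 2.
So E = 1.

1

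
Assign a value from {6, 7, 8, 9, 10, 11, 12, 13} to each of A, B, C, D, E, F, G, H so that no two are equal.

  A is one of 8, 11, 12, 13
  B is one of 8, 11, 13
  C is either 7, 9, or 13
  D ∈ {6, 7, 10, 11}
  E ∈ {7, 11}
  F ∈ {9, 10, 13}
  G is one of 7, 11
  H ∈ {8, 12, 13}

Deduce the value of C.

The 8 variables together cover exactly {6, 7, 8, 9, 10, 11, 12, 13} — 8 values for 8 variables — and 6 appears only in D's list, so D = 6.
Among the 7 still-open variables, 10 fits only F (and all 7 values in {7, 8, 9, 10, 11, 12, 13} must be used), so F = 10.
Among the 6 still-open variables, 9 fits only C (and all 6 values in {7, 8, 9, 11, 12, 13} must be used), so C = 9.

9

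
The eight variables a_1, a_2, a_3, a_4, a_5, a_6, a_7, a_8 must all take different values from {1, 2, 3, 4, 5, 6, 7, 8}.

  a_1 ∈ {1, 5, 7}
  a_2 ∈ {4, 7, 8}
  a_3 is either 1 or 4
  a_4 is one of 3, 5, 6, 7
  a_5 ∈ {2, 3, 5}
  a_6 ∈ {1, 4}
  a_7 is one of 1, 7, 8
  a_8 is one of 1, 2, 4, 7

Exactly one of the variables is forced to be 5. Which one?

The 8 variables draw from only 8 values {1, 2, 3, 4, 5, 6, 7, 8}, so each is used; only a_4 can be 6, hence a_4 = 6.
The 7 still-open variables draw from only 7 values {1, 2, 3, 4, 5, 7, 8}, so each is used; only a_5 can be 3, hence a_5 = 3.
The 6 still-open variables draw from only 6 values {1, 2, 4, 5, 7, 8}, so each is used; only a_8 can be 2, hence a_8 = 2.
The 5 still-open variables together cover exactly {1, 4, 5, 7, 8} — 5 values for 5 variables — and 5 appears only in a_1's list, so a_1 = 5.

a_1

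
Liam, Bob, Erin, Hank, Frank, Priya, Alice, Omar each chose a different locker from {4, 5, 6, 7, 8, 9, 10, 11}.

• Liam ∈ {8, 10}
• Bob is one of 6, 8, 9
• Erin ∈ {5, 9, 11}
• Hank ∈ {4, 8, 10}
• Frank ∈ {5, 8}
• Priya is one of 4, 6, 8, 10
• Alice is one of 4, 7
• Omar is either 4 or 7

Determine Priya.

6

The 8 variables draw from only 8 values {4, 5, 6, 7, 8, 9, 10, 11}, so each is used; only Erin can be 11, hence Erin = 11.
Among the 7 still-open variables, 5 fits only Frank (and all 7 values in {4, 5, 6, 7, 8, 9, 10} must be used), so Frank = 5.
The 6 still-open variables draw from only 6 values {4, 6, 7, 8, 9, 10}, so each is used; only Bob can be 9, hence Bob = 9.
The 5 still-open variables draw from only 5 values {4, 6, 7, 8, 10}, so each is used; only Priya can be 6, hence Priya = 6.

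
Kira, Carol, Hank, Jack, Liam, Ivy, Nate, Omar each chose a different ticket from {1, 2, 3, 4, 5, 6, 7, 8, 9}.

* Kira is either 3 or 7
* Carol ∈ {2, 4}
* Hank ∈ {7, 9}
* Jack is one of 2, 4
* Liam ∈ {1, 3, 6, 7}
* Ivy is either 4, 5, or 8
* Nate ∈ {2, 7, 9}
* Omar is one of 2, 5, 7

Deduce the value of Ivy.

8

Carol and Jack between them cover only {2, 4} — a naked pair. Remove those values from Ivy, Nate, Omar.
Hank and Nate share exactly the 2 values {7, 9}; by pigeonhole those values go to them, so strike 7, 9 from Kira, Liam, Omar.
Kira's domain is down to {3}, so Kira = 3. So Liam can't be 3.
Omar's domain is down to {5}, so Omar = 5. Remove 5 from Ivy.
So Ivy = 8.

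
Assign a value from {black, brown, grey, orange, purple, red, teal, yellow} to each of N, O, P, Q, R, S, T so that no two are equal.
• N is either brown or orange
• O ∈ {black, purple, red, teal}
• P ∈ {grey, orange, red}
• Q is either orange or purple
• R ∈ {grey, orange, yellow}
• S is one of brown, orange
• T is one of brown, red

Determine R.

yellow

The 2 variables N and S are confined to {brown, orange}, which locks those values in; drop them from P, Q, R, T.
Q must be purple (only option left). So O can't be purple.
That leaves T = red. Remove red from O, P.
That leaves P = grey. So R can't be grey.
So R = yellow.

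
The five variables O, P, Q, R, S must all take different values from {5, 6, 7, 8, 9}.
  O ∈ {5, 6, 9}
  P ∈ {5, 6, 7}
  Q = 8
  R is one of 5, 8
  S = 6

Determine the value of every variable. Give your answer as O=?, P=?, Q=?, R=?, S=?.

O=9, P=7, Q=8, R=5, S=6

Q's domain is down to {8}, so Q = 8. So R can't be 8.
R's domain is down to {5}, so R = 5. Remove 5 from O, P.
S's domain is down to {6}, so S = 6. Strike 6 from O, P.
O must be 9 (only option left).
P's domain is down to {7}, so P = 7.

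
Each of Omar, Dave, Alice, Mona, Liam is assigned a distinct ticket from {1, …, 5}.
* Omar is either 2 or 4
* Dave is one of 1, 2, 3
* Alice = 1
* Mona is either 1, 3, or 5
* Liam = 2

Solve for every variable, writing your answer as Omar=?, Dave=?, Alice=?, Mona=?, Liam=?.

Alice must be 1 (only option left). So Dave, Mona can't be 1.
That leaves Liam = 2. So Omar, Dave can't be 2.
Omar has just one choice, so Omar = 4.
That leaves Dave = 3. Eliminate 3 elsewhere: Mona.
That leaves Mona = 5.

Omar=4, Dave=3, Alice=1, Mona=5, Liam=2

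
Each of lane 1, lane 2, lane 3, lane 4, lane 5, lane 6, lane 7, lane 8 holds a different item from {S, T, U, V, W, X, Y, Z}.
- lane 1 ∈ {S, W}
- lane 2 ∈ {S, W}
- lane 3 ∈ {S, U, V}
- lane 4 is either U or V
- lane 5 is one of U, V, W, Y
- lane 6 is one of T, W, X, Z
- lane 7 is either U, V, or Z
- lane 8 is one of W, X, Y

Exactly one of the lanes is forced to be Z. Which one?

The 8 variables draw from only 8 values {S, T, U, V, W, X, Y, Z}, so each is used; only lane 6 can be T, hence lane 6 = T.
The 7 still-open variables together cover exactly {S, U, V, W, X, Y, Z} — 7 values for 7 variables — and X appears only in lane 8's list, so lane 8 = X.
The 6 still-open variables together cover exactly {S, U, V, W, Y, Z} — 6 values for 6 variables — and Y appears only in lane 5's list, so lane 5 = Y.
The 5 still-open variables together cover exactly {S, U, V, W, Z} — 5 values for 5 variables — and Z appears only in lane 7's list, so lane 7 = Z.

lane 7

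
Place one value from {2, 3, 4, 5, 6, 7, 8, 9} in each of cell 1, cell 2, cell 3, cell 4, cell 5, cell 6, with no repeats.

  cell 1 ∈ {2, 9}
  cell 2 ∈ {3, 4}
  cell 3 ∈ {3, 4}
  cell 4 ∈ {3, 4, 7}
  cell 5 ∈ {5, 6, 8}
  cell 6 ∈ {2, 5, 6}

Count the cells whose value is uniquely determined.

1

cell 2 and cell 3 share exactly the 2 values {3, 4}; by pigeonhole those values go to them, so strike 3, 4 from cell 4.
cell 4 must be 7 (only option left).
Determined: cell 4=7. The other cells each still have more than one consistent value. That makes 1.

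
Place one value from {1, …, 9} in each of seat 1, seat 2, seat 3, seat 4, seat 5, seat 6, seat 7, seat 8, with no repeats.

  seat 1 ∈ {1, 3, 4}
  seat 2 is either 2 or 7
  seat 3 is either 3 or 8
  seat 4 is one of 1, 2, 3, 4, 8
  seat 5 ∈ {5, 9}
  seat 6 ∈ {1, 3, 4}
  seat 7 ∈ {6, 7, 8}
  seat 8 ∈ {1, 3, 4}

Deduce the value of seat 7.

6

seat 1, seat 6, seat 8 between them cover only {1, 3, 4} — a naked triple. Remove those values from seat 3, seat 4.
seat 3's domain is down to {8}, so seat 3 = 8. So seat 4, seat 7 can't be 8.
seat 4 must be 2 (only option left). Eliminate 2 elsewhere: seat 2.
That leaves seat 2 = 7. Strike 7 from seat 7.
So seat 7 = 6.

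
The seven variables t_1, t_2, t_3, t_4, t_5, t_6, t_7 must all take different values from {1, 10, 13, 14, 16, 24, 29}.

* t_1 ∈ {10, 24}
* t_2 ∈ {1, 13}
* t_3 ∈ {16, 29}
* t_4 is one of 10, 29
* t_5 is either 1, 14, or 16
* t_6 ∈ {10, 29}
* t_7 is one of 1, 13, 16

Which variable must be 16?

Among the 7 variables, 14 fits only t_5 (and all 7 values in {1, 10, 13, 14, 16, 24, 29} must be used), so t_5 = 14.
Among the 6 still-open variables, 24 fits only t_1 (and all 6 values in {1, 10, 13, 16, 24, 29} must be used), so t_1 = 24.
The 2 variables t_4 and t_6 are confined to {10, 29}, which locks those values in; drop them from t_3.
So 16 goes to t_3.

t_3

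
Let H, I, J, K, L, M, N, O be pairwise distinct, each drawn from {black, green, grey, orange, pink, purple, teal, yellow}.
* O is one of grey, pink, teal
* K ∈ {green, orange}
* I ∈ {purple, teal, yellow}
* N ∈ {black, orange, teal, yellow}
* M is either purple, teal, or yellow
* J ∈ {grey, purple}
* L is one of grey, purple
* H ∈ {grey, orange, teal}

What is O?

pink

The 8 variables together cover exactly {black, green, grey, orange, pink, purple, teal, yellow} — 8 values for 8 variables — and black appears only in N's list, so N = black.
Among the 7 still-open variables, green fits only K (and all 7 values in {green, grey, orange, pink, purple, teal, yellow} must be used), so K = green.
The 6 still-open variables together cover exactly {grey, orange, pink, purple, teal, yellow} — 6 values for 6 variables — and orange appears only in H's list, so H = orange.
The 5 still-open variables draw from only 5 values {grey, pink, purple, teal, yellow}, so each is used; only O can be pink, hence O = pink.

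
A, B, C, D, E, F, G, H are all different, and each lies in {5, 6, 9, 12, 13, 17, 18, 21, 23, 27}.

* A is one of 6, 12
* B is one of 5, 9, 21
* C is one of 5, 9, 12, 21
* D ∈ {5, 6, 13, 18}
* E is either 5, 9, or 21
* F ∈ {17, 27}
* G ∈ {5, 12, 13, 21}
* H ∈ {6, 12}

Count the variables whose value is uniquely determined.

A and H between them cover only {6, 12} — a naked pair. Remove those values from C, D, G.
B, C, E share exactly the 3 values {5, 9, 21}; by pigeonhole those values go to them, so strike 5, 9, 21 from D, G.
G has just one choice, so G = 13. Strike 13 from D.
D has just one choice, so D = 18.
Determined: D=18, G=13. The other variables each still have more than one consistent value. That makes 2.

2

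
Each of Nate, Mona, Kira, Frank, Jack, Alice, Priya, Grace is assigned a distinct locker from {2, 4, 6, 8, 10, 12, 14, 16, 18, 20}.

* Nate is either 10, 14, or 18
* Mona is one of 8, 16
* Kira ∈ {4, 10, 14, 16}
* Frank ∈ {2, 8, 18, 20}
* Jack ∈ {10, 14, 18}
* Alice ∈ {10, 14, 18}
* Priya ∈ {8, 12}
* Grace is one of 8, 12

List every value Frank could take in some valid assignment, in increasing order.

2, 20

The 2 variables Priya and Grace are confined to {8, 12}, which locks those values in; drop them from Mona, Frank.
That leaves Mona = 16. Remove 16 from Kira.
Nate, Jack, Alice share exactly the 3 values {10, 14, 18}; by pigeonhole those values go to them, so strike 10, 14, 18 from Kira, Frank.
That leaves Kira = 4.
No further eliminations apply; Frank can still be any of 2, 20.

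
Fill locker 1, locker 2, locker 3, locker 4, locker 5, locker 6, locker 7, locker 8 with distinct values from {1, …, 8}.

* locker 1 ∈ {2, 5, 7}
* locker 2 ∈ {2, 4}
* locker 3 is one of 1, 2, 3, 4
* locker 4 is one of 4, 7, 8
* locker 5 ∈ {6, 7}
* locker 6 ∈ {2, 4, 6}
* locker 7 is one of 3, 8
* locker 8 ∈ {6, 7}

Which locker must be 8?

locker 4

The 8 variables draw from only 8 values {1, 2, 3, 4, 5, 6, 7, 8}, so each is used; only locker 3 can be 1, hence locker 3 = 1.
Among the 7 still-open variables, 3 fits only locker 7 (and all 7 values in {2, 3, 4, 5, 6, 7, 8} must be used), so locker 7 = 3.
The 6 still-open variables together cover exactly {2, 4, 5, 6, 7, 8} — 6 values for 6 variables — and 5 appears only in locker 1's list, so locker 1 = 5.
Among the 5 still-open variables, 8 fits only locker 4 (and all 5 values in {2, 4, 6, 7, 8} must be used), so locker 4 = 8.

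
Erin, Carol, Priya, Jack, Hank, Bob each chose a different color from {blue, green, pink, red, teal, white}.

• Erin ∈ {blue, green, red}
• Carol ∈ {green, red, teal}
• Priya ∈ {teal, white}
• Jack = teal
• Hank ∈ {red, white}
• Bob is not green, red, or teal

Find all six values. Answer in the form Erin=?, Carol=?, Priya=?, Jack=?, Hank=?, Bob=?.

Erin=blue, Carol=green, Priya=white, Jack=teal, Hank=red, Bob=pink

Jack has just one choice, so Jack = teal. Strike teal from Carol, Priya.
Priya has just one choice, so Priya = white. Eliminate white elsewhere: Hank, Bob.
Hank's domain is down to {red}, so Hank = red. Strike red from Erin, Carol.
That leaves Carol = green. Remove green from Erin.
Erin has just one choice, so Erin = blue. Eliminate blue elsewhere: Bob.
Bob has just one choice, so Bob = pink.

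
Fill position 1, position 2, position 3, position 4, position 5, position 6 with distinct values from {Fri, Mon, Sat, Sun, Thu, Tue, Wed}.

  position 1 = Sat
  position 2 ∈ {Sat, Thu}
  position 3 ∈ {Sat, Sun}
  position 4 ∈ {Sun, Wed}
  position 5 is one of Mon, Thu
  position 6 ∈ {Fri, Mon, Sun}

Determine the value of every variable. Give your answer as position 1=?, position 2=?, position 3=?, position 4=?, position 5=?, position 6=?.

position 1's domain is down to {Sat}, so position 1 = Sat. Eliminate Sat elsewhere: position 2, position 3.
position 2's domain is down to {Thu}, so position 2 = Thu. So position 5 can't be Thu.
position 3's domain is down to {Sun}, so position 3 = Sun. Eliminate Sun elsewhere: position 4, position 6.
position 4's domain is down to {Wed}, so position 4 = Wed.
position 5's domain is down to {Mon}, so position 5 = Mon. Eliminate Mon elsewhere: position 6.
That leaves position 6 = Fri.

position 1=Sat, position 2=Thu, position 3=Sun, position 4=Wed, position 5=Mon, position 6=Fri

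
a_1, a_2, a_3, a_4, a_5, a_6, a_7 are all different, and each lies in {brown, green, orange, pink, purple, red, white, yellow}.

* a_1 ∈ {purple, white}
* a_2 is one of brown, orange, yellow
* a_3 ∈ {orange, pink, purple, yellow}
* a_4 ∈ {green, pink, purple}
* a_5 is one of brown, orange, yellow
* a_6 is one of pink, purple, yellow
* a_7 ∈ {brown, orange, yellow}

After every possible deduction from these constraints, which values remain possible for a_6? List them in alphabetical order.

pink, purple

Among the 7 variables, green fits only a_4 (and all 7 values in {brown, green, orange, pink, purple, white, yellow} must be used), so a_4 = green.
The 6 still-open variables together cover exactly {brown, orange, pink, purple, white, yellow} — 6 values for 6 variables — and white appears only in a_1's list, so a_1 = white.
The 3 variables a_2, a_5, a_7 are confined to {brown, orange, yellow}, which locks those values in; drop them from a_3, a_6.
No further eliminations apply; a_6 can still be any of pink, purple.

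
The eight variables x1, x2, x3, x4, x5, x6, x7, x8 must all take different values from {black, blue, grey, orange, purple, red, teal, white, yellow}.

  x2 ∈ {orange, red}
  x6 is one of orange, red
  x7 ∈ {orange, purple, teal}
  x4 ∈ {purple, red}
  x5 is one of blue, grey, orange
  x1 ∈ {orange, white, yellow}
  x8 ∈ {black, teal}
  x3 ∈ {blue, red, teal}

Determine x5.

x2 and x6 between them cover only {orange, red} — a naked pair. Remove those values from x1, x3, x4, x5, x7.
x4's domain is down to {purple}, so x4 = purple. Eliminate purple elsewhere: x7.
x7 must be teal (only option left). Eliminate teal elsewhere: x3, x8.
x8's domain is down to {black}, so x8 = black.
x3 must be blue (only option left). Remove blue from x5.
So x5 = grey.

grey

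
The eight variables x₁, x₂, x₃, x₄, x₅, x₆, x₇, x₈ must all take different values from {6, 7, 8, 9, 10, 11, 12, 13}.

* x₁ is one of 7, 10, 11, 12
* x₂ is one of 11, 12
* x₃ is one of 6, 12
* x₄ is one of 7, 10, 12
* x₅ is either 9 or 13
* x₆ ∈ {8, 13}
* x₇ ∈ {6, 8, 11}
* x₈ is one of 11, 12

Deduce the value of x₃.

6

The 8 variables together cover exactly {6, 7, 8, 9, 10, 11, 12, 13} — 8 values for 8 variables — and 9 appears only in x₅'s list, so x₅ = 9.
Among the 7 still-open variables, 13 fits only x₆ (and all 7 values in {6, 7, 8, 10, 11, 12, 13} must be used), so x₆ = 13.
The 6 still-open variables draw from only 6 values {6, 7, 8, 10, 11, 12}, so each is used; only x₇ can be 8, hence x₇ = 8.
The 5 still-open variables draw from only 5 values {6, 7, 10, 11, 12}, so each is used; only x₃ can be 6, hence x₃ = 6.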